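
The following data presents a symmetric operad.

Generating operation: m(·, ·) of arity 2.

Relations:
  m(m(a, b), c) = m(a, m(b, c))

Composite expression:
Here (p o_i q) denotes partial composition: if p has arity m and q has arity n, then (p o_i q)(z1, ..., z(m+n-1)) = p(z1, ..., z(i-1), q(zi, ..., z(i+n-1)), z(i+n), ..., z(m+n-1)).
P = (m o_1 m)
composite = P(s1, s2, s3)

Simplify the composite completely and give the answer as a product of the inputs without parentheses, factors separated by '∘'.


s1 ∘ s2 ∘ s3

Every regrouping of m is equal, so read the s-inputs in written order.
m(s1, s2) spells out as s1 ∘ s2
m(m(s1, s2), s3) spells out as s1 ∘ s2 ∘ s3


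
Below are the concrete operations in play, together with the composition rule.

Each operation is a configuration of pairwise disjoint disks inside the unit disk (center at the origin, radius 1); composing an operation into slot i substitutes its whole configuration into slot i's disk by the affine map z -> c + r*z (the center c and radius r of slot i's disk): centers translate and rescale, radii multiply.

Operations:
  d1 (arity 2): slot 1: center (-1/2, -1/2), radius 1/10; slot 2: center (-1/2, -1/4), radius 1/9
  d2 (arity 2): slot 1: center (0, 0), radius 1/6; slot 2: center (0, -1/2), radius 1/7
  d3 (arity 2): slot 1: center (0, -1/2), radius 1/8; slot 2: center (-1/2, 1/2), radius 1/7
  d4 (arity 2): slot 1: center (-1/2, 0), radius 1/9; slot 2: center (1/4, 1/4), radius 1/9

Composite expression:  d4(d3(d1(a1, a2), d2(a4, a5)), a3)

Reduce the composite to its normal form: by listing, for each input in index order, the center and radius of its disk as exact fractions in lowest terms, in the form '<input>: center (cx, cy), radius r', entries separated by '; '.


Only the slot chain above each a matters under d4; compose those maps.
input a1: composing its 3 substitution steps yields center (-73/144, -1/16), radius 1/720
input a2: composing its 3 substitution steps yields center (-73/144, -17/288), radius 1/648
input a4: composing its 3 substitution steps yields center (-5/9, 1/18), radius 1/378
input a5: composing its 3 substitution steps yields center (-5/9, 1/21), radius 1/441
input a3: composing its 1 substitution step yields center (1/4, 1/4), radius 1/9

a1: center (-73/144, -1/16), radius 1/720; a2: center (-73/144, -17/288), radius 1/648; a3: center (1/4, 1/4), radius 1/9; a4: center (-5/9, 1/18), radius 1/378; a5: center (-5/9, 1/21), radius 1/441


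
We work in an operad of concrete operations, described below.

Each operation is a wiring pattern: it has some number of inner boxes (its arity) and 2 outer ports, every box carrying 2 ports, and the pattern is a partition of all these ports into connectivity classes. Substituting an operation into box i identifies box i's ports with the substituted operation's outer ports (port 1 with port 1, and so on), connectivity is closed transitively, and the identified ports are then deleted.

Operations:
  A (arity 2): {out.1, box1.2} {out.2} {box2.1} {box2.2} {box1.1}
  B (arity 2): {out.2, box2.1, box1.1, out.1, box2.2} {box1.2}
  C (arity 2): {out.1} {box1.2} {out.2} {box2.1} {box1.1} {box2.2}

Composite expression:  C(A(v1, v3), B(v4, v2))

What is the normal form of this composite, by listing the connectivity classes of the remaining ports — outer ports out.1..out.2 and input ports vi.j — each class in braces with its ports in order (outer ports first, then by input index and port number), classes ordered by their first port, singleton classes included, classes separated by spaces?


{out.1} {out.2} {v1.1} {v1.2} {v2.1, v2.2, v4.1} {v3.1} {v3.2} {v4.2}

Treat the ports identified at C as solder joints: merge, then drop.
stage A: inputs (v1, v3), connectivity {out.1, v1.2} {out.2} {v1.1} {v3.1} {v3.2}, out.j its boundary
stage B: inputs (v4, v2), connectivity {out.1, out.2, v2.1, v2.2, v4.1} {v4.2}, out.j its boundary
stage C: inputs (v1, v3, v4, v2), connectivity {out.1} {out.2} {v1.1} {v1.2} {v2.1, v2.2, v4.1} {v3.1} {v3.2} {v4.2}, out.j its boundary


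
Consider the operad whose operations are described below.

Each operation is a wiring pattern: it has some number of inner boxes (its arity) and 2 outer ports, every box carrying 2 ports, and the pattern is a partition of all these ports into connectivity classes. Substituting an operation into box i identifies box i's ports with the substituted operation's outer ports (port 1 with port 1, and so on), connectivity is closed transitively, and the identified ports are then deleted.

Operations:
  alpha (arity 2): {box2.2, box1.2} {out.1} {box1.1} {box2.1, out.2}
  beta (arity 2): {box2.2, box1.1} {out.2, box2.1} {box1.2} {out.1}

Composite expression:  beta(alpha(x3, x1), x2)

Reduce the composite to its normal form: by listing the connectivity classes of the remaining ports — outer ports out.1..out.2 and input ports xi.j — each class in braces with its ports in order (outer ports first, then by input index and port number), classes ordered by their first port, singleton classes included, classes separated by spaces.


{out.1} {out.2, x2.1} {x1.1} {x1.2, x3.2} {x2.2} {x3.1}

Two ports join when wires chain via beta-identified ports.
stage alpha: inputs (x3, x1), connectivity {out.1} {out.2, x1.1} {x1.2, x3.2} {x3.1}, out.j its boundary
stage beta: inputs (x3, x1, x2), connectivity {out.1} {out.2, x2.1} {x1.1} {x1.2, x3.2} {x2.2} {x3.1}, out.j its boundary


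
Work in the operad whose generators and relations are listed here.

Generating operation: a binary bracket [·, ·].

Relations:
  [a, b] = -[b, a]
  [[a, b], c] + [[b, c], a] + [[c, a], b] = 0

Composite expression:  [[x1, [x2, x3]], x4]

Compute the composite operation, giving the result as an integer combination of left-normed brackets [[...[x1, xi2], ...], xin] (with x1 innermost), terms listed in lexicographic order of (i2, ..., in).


In the tensor algebra, words opening x1 carry the x1-anchored form.
Composite bracket: [[x1, [x2, x3]], x4]
The bracket unfolds into 8 signed words via [a, b] = ab - ba (2^3 = 8).
Coefficients come from the x1-initial words:
  x1x2x3x4 (sign +1) contributes +[[[x1, x2], x3], x4]
  x1x3x2x4 (sign -1) contributes -[[[x1, x3], x2], x4]

[[[x1, x2], x3], x4] - [[[x1, x3], x2], x4]


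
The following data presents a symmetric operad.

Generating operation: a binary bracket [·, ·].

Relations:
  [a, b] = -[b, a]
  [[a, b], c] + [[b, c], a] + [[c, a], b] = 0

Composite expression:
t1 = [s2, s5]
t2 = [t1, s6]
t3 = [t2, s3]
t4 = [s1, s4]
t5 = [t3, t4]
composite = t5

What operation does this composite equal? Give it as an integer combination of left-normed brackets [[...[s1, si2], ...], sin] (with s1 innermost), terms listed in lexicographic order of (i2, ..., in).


-[[[[[s1, s4], s2], s5], s6], s3] + [[[[[s1, s4], s3], s2], s5], s6] - [[[[[s1, s4], s3], s5], s2], s6] - [[[[[s1, s4], s3], s6], s2], s5] + [[[[[s1, s4], s3], s6], s5], s2] + [[[[[s1, s4], s5], s2], s6], s3] + [[[[[s1, s4], s6], s2], s5], s3] - [[[[[s1, s4], s6], s5], s2], s3]


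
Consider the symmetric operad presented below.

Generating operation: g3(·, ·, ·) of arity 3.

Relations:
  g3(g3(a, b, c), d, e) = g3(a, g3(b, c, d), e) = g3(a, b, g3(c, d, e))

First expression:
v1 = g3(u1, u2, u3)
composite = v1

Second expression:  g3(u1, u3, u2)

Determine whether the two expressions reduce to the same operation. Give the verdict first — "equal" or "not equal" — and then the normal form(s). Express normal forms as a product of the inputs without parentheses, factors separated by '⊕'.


not equal; first: u1 ⊕ u2 ⊕ u3; second: u1 ⊕ u3 ⊕ u2

The first composite normalizes to u1 ⊕ u2 ⊕ u3
The second composite normalizes to u1 ⊕ u3 ⊕ u2
No match — not equal.


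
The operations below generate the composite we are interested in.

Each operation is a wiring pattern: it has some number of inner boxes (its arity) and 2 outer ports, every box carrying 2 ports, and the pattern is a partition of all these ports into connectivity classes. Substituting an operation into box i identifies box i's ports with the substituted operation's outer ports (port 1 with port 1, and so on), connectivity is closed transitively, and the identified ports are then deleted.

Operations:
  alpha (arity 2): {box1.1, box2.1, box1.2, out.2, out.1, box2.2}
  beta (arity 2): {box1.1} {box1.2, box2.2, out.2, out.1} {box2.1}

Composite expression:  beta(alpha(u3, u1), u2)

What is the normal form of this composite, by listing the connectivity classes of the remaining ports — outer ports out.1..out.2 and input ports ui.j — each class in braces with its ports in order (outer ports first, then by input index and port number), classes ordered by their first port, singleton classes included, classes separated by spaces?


{out.1, out.2, u1.1, u1.2, u2.2, u3.1, u3.2} {u2.1}


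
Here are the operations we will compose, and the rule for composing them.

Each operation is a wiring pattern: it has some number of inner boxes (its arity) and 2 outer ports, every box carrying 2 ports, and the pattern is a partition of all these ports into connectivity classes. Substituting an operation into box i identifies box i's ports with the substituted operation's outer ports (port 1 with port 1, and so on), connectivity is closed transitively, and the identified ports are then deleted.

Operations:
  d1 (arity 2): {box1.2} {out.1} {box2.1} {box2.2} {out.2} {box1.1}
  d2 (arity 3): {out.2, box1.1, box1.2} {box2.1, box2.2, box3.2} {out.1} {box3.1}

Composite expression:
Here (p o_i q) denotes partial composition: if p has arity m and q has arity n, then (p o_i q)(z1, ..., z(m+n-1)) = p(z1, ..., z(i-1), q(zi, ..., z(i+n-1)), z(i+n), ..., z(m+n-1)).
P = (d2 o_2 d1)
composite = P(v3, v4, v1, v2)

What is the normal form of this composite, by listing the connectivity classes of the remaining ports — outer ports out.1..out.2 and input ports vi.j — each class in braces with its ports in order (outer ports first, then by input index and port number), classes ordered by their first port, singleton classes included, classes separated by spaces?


{out.1} {out.2, v3.1, v3.2} {v1.1} {v1.2} {v2.1} {v2.2} {v4.1} {v4.2}


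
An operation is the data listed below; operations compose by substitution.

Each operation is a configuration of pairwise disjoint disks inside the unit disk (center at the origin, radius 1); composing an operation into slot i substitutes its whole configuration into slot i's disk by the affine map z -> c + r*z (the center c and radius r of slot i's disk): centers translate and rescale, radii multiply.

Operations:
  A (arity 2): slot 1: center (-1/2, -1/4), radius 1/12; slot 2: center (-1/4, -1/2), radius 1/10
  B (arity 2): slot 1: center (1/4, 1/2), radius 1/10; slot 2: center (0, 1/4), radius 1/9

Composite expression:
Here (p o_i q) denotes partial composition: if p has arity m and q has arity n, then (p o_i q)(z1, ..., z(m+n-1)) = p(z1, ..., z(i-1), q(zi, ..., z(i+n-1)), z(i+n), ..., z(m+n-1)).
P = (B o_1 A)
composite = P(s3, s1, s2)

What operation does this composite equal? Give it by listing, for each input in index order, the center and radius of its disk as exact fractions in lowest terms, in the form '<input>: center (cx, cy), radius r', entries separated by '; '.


s1: center (9/40, 9/20), radius 1/100; s2: center (0, 1/4), radius 1/9; s3: center (1/5, 19/40), radius 1/120


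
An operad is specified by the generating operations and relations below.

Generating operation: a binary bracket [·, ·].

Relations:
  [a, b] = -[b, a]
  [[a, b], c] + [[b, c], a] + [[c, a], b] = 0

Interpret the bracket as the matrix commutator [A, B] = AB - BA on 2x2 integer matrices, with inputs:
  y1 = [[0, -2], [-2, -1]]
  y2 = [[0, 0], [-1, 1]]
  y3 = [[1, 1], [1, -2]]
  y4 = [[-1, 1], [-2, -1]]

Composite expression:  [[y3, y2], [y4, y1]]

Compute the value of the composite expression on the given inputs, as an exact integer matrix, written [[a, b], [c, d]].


[[0, 14], [-28, 0]]

[y3, y2] = [[-1, 1], [2, 1]]
[y4, y1] = [[-6, -1], [-2, 6]]
[[y3, y2], [y4, y1]] = [[0, 14], [-28, 0]]


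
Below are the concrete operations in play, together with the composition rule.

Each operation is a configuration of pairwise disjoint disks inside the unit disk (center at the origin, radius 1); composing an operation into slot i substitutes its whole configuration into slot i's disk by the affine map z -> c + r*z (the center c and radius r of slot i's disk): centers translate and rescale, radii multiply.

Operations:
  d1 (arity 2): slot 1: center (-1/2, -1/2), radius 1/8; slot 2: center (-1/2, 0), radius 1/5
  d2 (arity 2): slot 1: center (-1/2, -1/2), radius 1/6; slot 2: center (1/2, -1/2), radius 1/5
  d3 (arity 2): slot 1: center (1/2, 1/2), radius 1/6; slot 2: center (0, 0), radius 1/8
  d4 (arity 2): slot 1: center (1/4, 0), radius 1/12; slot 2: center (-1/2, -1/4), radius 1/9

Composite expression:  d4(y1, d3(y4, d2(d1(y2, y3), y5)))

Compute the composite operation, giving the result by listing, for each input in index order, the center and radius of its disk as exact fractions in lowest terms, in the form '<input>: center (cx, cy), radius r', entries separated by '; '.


y1: center (1/4, 0), radius 1/12; y2: center (-439/864, -223/864), radius 1/3456; y3: center (-439/864, -37/144), radius 1/2160; y4: center (-4/9, -7/36), radius 1/54; y5: center (-71/144, -37/144), radius 1/360

Nesting under d4 composes maps z -> c + r*z down each y-path.
tracing y1 down its 1-map path: center (1/4, 0), radius 1/12
tracing y4 down its 2-map path: center (-4/9, -7/36), radius 1/54
tracing y2 down its 4-map path: center (-439/864, -223/864), radius 1/3456
tracing y3 down its 4-map path: center (-439/864, -37/144), radius 1/2160
tracing y5 down its 3-map path: center (-71/144, -37/144), radius 1/360


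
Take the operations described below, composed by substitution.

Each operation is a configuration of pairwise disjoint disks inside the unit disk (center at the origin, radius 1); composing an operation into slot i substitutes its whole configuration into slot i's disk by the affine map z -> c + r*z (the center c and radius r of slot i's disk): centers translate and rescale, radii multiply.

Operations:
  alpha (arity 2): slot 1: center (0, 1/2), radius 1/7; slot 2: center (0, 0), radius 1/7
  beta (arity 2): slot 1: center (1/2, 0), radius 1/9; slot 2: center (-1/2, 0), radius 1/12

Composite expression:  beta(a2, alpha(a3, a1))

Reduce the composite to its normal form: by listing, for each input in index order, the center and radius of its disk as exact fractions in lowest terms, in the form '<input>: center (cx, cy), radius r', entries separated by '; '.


a1: center (-1/2, 0), radius 1/84; a2: center (1/2, 0), radius 1/9; a3: center (-1/2, 1/24), radius 1/84

Each a-disk chains the slot maps above it in beta; radii multiply.
a2 passes through 1 substitution, ending at center (1/2, 0), radius 1/9
a3 passes through 2 substitutions, ending at center (-1/2, 1/24), radius 1/84
a1 passes through 2 substitutions, ending at center (-1/2, 0), radius 1/84


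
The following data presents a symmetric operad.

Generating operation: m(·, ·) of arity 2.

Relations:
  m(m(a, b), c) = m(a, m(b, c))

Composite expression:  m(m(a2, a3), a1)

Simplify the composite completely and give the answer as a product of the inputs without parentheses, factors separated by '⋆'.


Key point: m is associative — brackets drop, the a-order remains.
m(a2, a3) collapses to a2 ⋆ a3
m(m(a2, a3), a1) collapses to a2 ⋆ a3 ⋆ a1

a2 ⋆ a3 ⋆ a1


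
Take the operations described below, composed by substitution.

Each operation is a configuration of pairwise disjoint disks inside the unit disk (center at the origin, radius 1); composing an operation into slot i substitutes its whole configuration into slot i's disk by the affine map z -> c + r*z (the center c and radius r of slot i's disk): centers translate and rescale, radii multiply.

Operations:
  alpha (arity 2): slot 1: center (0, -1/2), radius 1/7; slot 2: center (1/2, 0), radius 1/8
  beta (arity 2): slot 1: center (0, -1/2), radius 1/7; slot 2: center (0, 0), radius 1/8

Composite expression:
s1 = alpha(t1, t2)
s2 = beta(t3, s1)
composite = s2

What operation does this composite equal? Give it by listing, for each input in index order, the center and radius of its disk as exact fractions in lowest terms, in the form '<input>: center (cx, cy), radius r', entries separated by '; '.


t1: center (0, -1/16), radius 1/56; t2: center (1/16, 0), radius 1/64; t3: center (0, -1/2), radius 1/7

Affine substitution under beta: radii multiply and t-centers shift.
input t3: composing its 1 substitution step yields center (0, -1/2), radius 1/7
input t1: composing its 2 substitution steps yields center (0, -1/16), radius 1/56
input t2: composing its 2 substitution steps yields center (1/16, 0), radius 1/64


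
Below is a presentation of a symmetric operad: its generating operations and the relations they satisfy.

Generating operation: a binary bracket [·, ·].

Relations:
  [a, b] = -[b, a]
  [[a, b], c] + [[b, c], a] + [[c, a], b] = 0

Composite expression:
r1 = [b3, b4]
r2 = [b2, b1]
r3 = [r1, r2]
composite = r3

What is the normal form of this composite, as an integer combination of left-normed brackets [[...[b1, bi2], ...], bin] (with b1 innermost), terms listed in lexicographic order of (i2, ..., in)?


Expand each bracket as ab - ba; the b1-initial words give the coefficients.
Composite bracket: [[b3, b4], [b2, b1]]
Each bracket splits as ab - ba, giving 8 signed words (2^3 = 8).
Only words starting with b1 matter:
  from b1b2b3b4, sign +1: term +[[[b1, b2], b3], b4]
  from b1b2b4b3, sign -1: term -[[[b1, b2], b4], b3]

[[[b1, b2], b3], b4] - [[[b1, b2], b4], b3]


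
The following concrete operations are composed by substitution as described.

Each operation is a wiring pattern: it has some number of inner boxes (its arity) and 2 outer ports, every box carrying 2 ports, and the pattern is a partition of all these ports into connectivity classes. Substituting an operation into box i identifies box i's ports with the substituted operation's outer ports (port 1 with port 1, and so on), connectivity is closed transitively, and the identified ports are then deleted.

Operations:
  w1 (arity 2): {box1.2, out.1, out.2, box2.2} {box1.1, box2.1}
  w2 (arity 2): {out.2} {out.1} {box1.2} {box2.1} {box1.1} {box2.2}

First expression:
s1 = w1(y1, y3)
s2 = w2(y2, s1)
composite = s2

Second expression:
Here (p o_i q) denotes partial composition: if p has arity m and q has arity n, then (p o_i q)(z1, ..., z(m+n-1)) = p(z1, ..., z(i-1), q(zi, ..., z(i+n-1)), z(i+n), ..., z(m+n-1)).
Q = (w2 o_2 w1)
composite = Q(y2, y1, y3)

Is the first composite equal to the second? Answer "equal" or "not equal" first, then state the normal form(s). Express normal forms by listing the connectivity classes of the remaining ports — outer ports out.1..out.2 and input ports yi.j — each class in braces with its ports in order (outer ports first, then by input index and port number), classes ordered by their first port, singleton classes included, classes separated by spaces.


The first expression reduces to {out.1} {out.2} {y1.1, y3.1} {y1.2, y3.2} {y2.1} {y2.2}
The second expression reduces to {out.1} {out.2} {y1.1, y3.1} {y1.2, y3.2} {y2.1} {y2.2}
Same normal form: equal.

equal; the common form is {out.1} {out.2} {y1.1, y3.1} {y1.2, y3.2} {y2.1} {y2.2}


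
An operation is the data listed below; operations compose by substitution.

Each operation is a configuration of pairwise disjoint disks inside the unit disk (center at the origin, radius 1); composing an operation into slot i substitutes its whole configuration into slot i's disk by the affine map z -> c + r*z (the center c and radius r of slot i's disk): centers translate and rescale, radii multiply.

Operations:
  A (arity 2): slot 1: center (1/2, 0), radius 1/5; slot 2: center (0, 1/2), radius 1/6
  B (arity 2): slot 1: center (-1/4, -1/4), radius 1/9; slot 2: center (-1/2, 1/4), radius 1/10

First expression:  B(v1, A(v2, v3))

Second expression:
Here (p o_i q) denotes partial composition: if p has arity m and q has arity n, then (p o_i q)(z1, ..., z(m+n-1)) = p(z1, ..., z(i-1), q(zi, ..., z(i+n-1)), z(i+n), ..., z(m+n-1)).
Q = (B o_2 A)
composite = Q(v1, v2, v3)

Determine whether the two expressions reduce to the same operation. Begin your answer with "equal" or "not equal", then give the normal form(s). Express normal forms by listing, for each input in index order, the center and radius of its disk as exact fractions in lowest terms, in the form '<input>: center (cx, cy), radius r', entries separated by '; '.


equal; both compose to v1: center (-1/4, -1/4), radius 1/9; v2: center (-9/20, 1/4), radius 1/50; v3: center (-1/2, 3/10), radius 1/60

Reducing the first expression gives v1: center (-1/4, -1/4), radius 1/9; v2: center (-9/20, 1/4), radius 1/50; v3: center (-1/2, 3/10), radius 1/60
Reducing the second expression gives v1: center (-1/4, -1/4), radius 1/9; v2: center (-9/20, 1/4), radius 1/50; v3: center (-1/2, 3/10), radius 1/60
One common form — equal.


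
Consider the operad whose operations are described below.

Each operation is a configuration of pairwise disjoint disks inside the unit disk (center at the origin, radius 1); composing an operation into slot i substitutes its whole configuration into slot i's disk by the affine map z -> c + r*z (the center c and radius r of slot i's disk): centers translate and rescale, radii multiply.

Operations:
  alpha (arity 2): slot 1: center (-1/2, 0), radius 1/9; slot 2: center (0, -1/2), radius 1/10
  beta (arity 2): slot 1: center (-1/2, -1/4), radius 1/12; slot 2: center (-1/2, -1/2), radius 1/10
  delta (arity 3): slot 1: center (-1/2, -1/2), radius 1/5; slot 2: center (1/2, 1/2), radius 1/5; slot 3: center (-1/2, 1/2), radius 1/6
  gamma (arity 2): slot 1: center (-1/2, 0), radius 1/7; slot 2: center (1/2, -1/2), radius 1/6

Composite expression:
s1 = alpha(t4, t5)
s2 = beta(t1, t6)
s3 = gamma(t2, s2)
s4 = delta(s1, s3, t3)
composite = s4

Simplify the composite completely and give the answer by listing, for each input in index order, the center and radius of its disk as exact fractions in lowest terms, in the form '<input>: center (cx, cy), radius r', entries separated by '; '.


Each t-disk chains the slot maps above it in delta; radii multiply.
tracing t4 down its 2-map path: center (-3/5, -1/2), radius 1/45
tracing t5 down its 2-map path: center (-1/2, -3/5), radius 1/50
tracing t2 down its 2-map path: center (2/5, 1/2), radius 1/35
tracing t1 down its 3-map path: center (7/12, 47/120), radius 1/360
tracing t6 down its 3-map path: center (7/12, 23/60), radius 1/300
tracing t3 down its 1-map path: center (-1/2, 1/2), radius 1/6

t1: center (7/12, 47/120), radius 1/360; t2: center (2/5, 1/2), radius 1/35; t3: center (-1/2, 1/2), radius 1/6; t4: center (-3/5, -1/2), radius 1/45; t5: center (-1/2, -3/5), radius 1/50; t6: center (7/12, 23/60), radius 1/300


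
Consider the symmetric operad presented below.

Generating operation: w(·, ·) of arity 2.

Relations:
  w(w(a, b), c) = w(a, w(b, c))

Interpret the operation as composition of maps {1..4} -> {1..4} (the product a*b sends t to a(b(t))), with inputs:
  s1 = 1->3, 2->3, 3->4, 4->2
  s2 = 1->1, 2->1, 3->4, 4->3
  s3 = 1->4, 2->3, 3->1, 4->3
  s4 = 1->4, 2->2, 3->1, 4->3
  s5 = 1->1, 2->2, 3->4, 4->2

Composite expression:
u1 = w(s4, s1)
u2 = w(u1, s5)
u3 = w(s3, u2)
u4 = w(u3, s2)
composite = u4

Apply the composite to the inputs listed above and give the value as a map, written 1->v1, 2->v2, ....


w(s4, s1) = 1->1, 2->1, 3->3, 4->2
w(w(s4, s1), s5) = 1->1, 2->1, 3->2, 4->1
w(s3, w(w(s4, s1), s5)) = 1->4, 2->4, 3->3, 4->4
w(w(s3, w(w(s4, s1), s5)), s2) = 1->4, 2->4, 3->4, 4->3

1->4, 2->4, 3->4, 4->3


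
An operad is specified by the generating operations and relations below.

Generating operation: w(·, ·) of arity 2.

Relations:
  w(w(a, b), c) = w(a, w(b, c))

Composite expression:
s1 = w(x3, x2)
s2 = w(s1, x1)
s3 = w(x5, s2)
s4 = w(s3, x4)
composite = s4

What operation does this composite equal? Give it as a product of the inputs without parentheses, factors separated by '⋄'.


All parenthesizations of w agree; list the x-inputs left to right.
w(x3, x2) spells out as x3 ⋄ x2
w(w(x3, x2), x1) spells out as x3 ⋄ x2 ⋄ x1
w(x5, w(w(x3, x2), x1)) spells out as x5 ⋄ x3 ⋄ x2 ⋄ x1
w(w(x5, w(w(x3, x2), x1)), x4) spells out as x5 ⋄ x3 ⋄ x2 ⋄ x1 ⋄ x4

x5 ⋄ x3 ⋄ x2 ⋄ x1 ⋄ x4


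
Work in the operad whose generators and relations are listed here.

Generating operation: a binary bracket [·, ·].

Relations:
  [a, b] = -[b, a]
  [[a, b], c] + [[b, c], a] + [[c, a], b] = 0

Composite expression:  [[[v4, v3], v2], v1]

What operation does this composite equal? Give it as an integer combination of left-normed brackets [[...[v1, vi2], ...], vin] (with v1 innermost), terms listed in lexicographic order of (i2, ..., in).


-[[[v1, v2], v3], v4] + [[[v1, v2], v4], v3] + [[[v1, v3], v4], v2] - [[[v1, v4], v3], v2]

Skip Jacobi rewriting: expand, keep v1-initial words, read off terms.
Composite bracket: [[[v4, v3], v2], v1]
Full expansion: 8 signed words from ab - ba (2^3 = 8).
Words beginning with v1 determine it all:
  the word v1v2v3v4 carries sign -1 and contributes -[[[v1, v2], v3], v4]
  the word v1v2v4v3 carries sign +1 and contributes +[[[v1, v2], v4], v3]
  the word v1v3v4v2 carries sign +1 and contributes +[[[v1, v3], v4], v2]
  the word v1v4v3v2 carries sign -1 and contributes -[[[v1, v4], v3], v2]


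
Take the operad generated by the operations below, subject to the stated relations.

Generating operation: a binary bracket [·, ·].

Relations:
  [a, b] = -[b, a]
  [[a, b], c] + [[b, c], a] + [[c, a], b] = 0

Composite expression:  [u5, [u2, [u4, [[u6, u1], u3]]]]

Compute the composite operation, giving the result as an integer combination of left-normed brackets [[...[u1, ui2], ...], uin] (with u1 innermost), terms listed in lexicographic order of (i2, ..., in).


[[[[[u1, u6], u3], u4], u2], u5]

A multilinear Lie element is pinned by u1-initial words (u1 innermost).
Composite bracket: [u5, [u2, [u4, [[u6, u1], u3]]]]
The bracket unfolds into 32 signed words via [a, b] = ab - ba (2^5 = 32).
Words beginning with u1 determine it all:
  from u1u6u3u4u2u5, sign +1: term +[[[[[u1, u6], u3], u4], u2], u5]


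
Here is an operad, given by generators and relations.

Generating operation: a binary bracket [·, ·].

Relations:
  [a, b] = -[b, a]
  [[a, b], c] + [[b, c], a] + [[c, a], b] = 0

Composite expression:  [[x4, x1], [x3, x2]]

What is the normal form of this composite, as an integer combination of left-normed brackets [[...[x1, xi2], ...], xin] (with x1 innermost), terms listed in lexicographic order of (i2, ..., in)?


Antisymmetry and Jacobi reduce to x1-anchored left-normed brackets.
Composite bracket: [[x4, x1], [x3, x2]]
Full expansion: 8 signed words from ab - ba (2^3 = 8).
Words beginning with x1 determine it all:
  x1x4x2x3 (sign +1) contributes +[[[x1, x4], x2], x3]
  x1x4x3x2 (sign -1) contributes -[[[x1, x4], x3], x2]

[[[x1, x4], x2], x3] - [[[x1, x4], x3], x2]


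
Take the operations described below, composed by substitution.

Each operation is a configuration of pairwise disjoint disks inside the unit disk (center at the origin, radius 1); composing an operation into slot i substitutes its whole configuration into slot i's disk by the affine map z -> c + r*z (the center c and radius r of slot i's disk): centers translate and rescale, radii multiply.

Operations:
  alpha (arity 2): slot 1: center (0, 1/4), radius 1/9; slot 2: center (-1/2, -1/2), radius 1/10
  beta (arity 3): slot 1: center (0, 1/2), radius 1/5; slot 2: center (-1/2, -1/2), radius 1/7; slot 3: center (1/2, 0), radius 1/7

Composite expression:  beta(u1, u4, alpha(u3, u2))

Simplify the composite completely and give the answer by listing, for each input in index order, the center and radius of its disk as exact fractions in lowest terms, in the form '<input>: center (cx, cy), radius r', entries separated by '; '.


u1: center (0, 1/2), radius 1/5; u2: center (3/7, -1/14), radius 1/70; u3: center (1/2, 1/28), radius 1/63; u4: center (-1/2, -1/2), radius 1/7

Affine substitution under beta: radii multiply and u-centers shift.
u1: after 1 affine step, its disk has center (0, 1/2), radius 1/5
u4: after 1 affine step, its disk has center (-1/2, -1/2), radius 1/7
u3: after 2 affine steps, its disk has center (1/2, 1/28), radius 1/63
u2: after 2 affine steps, its disk has center (3/7, -1/14), radius 1/70


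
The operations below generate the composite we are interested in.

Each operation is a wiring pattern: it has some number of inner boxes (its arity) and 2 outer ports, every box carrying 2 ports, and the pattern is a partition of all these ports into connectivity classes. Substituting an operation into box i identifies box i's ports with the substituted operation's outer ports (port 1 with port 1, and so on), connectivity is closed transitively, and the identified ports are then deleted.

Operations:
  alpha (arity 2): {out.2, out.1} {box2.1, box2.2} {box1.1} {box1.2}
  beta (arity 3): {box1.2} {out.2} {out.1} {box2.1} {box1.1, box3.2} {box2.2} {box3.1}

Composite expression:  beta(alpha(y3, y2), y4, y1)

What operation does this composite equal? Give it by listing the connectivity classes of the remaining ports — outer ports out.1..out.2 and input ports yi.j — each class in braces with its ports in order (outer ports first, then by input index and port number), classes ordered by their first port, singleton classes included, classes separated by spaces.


{out.1} {out.2} {y1.1} {y1.2} {y2.1, y2.2} {y3.1} {y3.2} {y4.1} {y4.2}

Substituting into beta glues patterns; closure does the rest.
through alpha, on inputs (y3, y2): {out.1, out.2} {y2.1, y2.2} {y3.1} {y3.2} (out.j = stage outer ports)
through beta, on inputs (y3, y2, y4, y1): {out.1} {out.2} {y1.1} {y1.2} {y2.1, y2.2} {y3.1} {y3.2} {y4.1} {y4.2} (out.j = stage outer ports)


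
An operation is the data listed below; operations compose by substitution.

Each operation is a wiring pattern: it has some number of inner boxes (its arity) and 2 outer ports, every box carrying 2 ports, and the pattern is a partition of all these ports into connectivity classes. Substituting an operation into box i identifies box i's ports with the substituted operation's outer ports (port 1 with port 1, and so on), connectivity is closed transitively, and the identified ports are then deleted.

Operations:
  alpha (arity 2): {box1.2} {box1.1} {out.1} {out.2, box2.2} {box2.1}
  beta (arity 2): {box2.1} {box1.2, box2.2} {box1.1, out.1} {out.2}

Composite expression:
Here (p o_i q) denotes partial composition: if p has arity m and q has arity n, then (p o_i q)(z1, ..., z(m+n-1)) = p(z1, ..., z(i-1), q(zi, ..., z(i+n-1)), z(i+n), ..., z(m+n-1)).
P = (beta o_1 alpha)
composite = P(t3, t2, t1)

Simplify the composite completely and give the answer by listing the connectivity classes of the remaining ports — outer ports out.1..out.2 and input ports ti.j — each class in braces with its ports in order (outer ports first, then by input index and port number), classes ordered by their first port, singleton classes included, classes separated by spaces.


{out.1} {out.2} {t1.1} {t1.2, t2.2} {t2.1} {t3.1} {t3.2}

Connectivity passes through glued beta-boundaries; trace each wire chain.
alpha over (t3, t2) gives {out.1} {out.2, t2.2} {t2.1} {t3.1} {t3.2}, out.j being that stage's outer ports
beta over (t3, t2, t1) gives {out.1} {out.2} {t1.1} {t1.2, t2.2} {t2.1} {t3.1} {t3.2}, out.j being that stage's outer ports


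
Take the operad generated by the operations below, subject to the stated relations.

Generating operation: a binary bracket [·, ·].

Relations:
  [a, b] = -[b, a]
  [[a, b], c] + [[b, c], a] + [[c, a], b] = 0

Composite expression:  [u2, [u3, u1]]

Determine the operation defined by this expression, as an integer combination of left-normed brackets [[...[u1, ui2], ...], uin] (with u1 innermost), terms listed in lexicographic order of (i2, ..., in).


[[u1, u3], u2]

Expand each bracket as ab - ba; the u1-initial words give the coefficients.
Composite bracket: [u2, [u3, u1]]
Applying ab - ba throughout gives 4 signed words (2^2 = 4).
Keep just the words that open with u1:
  from u1u3u2, sign +1: term +[[u1, u3], u2]


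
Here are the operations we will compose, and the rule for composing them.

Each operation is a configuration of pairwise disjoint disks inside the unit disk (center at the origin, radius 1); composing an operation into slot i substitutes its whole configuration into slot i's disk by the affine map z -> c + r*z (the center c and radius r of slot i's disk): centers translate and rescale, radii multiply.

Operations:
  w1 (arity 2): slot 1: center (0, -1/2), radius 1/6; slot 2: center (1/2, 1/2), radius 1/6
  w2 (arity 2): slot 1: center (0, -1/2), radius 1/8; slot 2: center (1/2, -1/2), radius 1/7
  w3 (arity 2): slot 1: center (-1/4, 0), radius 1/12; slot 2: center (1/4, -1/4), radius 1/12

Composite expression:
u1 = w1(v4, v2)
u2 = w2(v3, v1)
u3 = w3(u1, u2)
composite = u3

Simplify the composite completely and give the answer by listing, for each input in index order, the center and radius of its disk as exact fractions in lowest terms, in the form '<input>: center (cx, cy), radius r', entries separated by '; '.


v1: center (7/24, -7/24), radius 1/84; v2: center (-5/24, 1/24), radius 1/72; v3: center (1/4, -7/24), radius 1/96; v4: center (-1/4, -1/24), radius 1/72


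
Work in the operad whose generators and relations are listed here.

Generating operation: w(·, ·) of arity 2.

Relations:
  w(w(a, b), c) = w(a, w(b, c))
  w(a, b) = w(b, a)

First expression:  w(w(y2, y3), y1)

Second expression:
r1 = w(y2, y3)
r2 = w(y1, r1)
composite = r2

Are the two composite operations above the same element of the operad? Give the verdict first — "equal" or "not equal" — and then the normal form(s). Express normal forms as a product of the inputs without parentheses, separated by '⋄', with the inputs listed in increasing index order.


Normal form of the first expression: y1 ⋄ y2 ⋄ y3
Normal form of the second expression: y1 ⋄ y2 ⋄ y3
Both agree, so they are equal.

equal: each reduces to y1 ⋄ y2 ⋄ y3


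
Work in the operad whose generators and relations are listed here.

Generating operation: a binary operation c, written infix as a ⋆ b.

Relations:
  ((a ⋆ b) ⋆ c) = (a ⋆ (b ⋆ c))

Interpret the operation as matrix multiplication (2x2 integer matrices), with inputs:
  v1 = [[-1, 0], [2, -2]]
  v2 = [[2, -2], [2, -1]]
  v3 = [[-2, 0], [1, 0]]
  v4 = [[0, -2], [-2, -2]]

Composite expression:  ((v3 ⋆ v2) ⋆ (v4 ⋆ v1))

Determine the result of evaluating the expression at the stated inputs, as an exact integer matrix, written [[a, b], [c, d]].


(v3 ⋆ v2) = [[-4, 4], [2, -2]]
(v4 ⋆ v1) = [[-4, 4], [-2, 4]]
((v3 ⋆ v2) ⋆ (v4 ⋆ v1)) = [[8, 0], [-4, 0]]

[[8, 0], [-4, 0]]


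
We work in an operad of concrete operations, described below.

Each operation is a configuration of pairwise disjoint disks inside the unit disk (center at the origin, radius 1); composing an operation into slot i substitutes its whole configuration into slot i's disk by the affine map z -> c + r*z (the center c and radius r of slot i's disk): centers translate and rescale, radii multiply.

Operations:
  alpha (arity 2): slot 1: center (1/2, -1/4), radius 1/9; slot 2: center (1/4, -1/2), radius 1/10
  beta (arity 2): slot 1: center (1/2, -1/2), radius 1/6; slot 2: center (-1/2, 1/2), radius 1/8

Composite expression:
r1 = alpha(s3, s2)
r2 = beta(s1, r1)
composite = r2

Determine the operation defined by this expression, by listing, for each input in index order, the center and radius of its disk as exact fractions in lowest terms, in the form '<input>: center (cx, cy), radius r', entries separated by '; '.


Nesting under beta composes maps z -> c + r*z down each s-path.
for s1, the 1-step affine chain lands on center (1/2, -1/2), radius 1/6
for s3, the 2-step affine chain lands on center (-7/16, 15/32), radius 1/72
for s2, the 2-step affine chain lands on center (-15/32, 7/16), radius 1/80

s1: center (1/2, -1/2), radius 1/6; s2: center (-15/32, 7/16), radius 1/80; s3: center (-7/16, 15/32), radius 1/72


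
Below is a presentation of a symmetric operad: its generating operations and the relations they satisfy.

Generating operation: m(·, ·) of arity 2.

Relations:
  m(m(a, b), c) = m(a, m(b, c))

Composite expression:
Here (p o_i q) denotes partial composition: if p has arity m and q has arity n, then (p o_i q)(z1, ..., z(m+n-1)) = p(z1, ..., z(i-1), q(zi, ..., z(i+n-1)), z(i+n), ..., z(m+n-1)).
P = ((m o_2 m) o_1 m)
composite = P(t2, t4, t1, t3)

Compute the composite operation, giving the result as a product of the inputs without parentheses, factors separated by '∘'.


t2 ∘ t4 ∘ t1 ∘ t3

Under associativity of m, the answer is the t's in reading order.
m(t2, t4) linearizes to t2 ∘ t4
m(t1, t3) linearizes to t1 ∘ t3
m(m(t2, t4), m(t1, t3)) linearizes to t2 ∘ t4 ∘ t1 ∘ t3


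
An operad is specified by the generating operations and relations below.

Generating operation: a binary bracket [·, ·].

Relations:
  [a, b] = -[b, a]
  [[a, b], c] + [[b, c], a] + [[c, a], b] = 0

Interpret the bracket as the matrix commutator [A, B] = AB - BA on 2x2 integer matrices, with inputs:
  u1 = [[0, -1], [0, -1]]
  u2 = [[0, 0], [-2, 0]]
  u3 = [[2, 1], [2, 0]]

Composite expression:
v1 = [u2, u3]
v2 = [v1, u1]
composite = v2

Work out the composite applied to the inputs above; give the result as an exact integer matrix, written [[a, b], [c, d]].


[u2, u3] = [[2, 0], [-4, -2]]
[[u2, u3], u1] = [[-4, -4], [-4, 4]]

[[-4, -4], [-4, 4]]


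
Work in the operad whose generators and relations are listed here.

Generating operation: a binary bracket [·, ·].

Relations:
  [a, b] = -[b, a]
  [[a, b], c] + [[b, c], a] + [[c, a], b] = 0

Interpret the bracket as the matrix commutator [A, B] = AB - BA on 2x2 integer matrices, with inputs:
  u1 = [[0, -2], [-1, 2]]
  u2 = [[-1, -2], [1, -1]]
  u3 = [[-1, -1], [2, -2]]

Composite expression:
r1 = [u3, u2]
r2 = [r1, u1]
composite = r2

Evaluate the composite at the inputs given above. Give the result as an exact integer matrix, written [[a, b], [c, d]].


[u3, u2] = [[3, -2], [-1, -3]]
[[u3, u2], u1] = [[0, -16], [8, 0]]

[[0, -16], [8, 0]]


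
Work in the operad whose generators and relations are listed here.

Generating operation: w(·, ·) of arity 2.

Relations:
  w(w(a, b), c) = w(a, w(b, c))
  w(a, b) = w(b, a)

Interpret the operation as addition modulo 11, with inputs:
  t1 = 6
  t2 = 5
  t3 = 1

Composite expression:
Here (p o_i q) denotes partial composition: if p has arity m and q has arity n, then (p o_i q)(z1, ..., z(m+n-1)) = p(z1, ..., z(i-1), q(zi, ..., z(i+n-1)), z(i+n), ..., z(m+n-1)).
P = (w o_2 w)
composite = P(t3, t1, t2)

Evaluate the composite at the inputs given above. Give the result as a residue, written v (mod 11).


1 (mod 11)

w(t1, t2) = 0
w(t3, w(t1, t2)) = 1


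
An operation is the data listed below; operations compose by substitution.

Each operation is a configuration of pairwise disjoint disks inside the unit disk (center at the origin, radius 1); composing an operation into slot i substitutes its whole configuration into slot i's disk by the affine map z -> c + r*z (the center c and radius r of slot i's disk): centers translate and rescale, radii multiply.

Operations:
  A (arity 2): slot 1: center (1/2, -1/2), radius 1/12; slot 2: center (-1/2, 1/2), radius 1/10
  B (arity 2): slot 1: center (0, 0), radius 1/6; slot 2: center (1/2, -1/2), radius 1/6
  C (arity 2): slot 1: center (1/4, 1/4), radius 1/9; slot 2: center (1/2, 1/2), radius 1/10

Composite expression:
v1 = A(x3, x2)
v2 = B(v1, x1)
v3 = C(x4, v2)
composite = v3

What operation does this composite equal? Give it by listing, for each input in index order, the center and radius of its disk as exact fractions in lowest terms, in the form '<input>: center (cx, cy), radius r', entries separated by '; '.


Affine substitution under C: radii multiply and x-centers shift.
tracing x4 down its 1-map path: center (1/4, 1/4), radius 1/9
tracing x3 down its 3-map path: center (61/120, 59/120), radius 1/720
tracing x2 down its 3-map path: center (59/120, 61/120), radius 1/600
tracing x1 down its 2-map path: center (11/20, 9/20), radius 1/60

x1: center (11/20, 9/20), radius 1/60; x2: center (59/120, 61/120), radius 1/600; x3: center (61/120, 59/120), radius 1/720; x4: center (1/4, 1/4), radius 1/9
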